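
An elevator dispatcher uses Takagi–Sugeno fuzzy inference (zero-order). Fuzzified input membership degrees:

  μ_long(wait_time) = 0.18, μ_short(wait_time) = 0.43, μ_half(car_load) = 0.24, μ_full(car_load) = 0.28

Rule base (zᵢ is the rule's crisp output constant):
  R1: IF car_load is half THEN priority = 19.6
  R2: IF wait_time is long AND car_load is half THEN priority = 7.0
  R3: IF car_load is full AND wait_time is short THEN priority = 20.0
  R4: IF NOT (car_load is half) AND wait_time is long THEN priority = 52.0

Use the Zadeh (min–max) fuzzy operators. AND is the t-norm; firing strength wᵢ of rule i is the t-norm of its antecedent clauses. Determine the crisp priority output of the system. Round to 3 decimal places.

23.777

R1 (z=19.6): half=0.24 → w = 0.24
R2 (z=7.0): long=0.18, half=0.24; AND[min(a, b)] → w = 0.18
R3 (z=20.0): full=0.28, short=0.43; AND[min(a, b)] → w = 0.28
R4 (z=52.0): ¬half=1−0.24=0.76, long=0.18; AND[min(a, b)] → w = 0.18
Weighted average = (0.24·19.6 + 0.18·7.0 + 0.28·20.0 + 0.18·52.0) / (0.24 + 0.18 + 0.28 + 0.18)
  = 20.9240 / 0.8800 = 23.777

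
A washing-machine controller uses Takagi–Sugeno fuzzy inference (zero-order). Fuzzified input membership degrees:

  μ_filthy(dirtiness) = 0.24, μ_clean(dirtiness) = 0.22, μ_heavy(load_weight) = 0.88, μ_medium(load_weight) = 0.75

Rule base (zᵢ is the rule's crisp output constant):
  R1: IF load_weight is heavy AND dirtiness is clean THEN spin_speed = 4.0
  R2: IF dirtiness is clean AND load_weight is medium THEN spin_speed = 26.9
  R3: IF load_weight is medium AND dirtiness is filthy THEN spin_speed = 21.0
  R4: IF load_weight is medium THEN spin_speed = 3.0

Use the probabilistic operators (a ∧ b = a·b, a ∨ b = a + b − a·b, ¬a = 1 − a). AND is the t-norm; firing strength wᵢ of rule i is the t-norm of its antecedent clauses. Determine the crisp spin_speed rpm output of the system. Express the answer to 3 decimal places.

R1 (z=4.0): heavy=0.88, clean=0.22; AND[a·b] → w = 0.1936
R2 (z=26.9): clean=0.22, medium=0.75; AND[a·b] → w = 0.1650
R3 (z=21.0): medium=0.75, filthy=0.24; AND[a·b] → w = 0.1800
R4 (z=3.0): medium=0.75 → w = 0.7500
Weighted average = (0.1936·4.0 + 0.1650·26.9 + 0.1800·21.0 + 0.7500·3.0) / (0.1936 + 0.1650 + 0.1800 + 0.7500)
  = 11.2429 / 1.2886 = 8.725

8.725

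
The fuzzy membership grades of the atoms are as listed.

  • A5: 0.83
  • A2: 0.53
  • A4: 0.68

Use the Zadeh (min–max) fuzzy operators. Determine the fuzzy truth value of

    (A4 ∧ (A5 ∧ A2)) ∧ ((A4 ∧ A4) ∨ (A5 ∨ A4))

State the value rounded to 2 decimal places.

0.53

A5 ∧ A2 = min(a, b) on (0.83, 0.53) = 0.53
A4 ∧ (A5 ∧ A2) = min(a, b) on (0.68, 0.53) = 0.53
A4 ∧ A4 = min(a, b) on (0.68, 0.68) = 0.68
A5 ∨ A4 = max(a, b) on (0.83, 0.68) = 0.83
(A4 ∧ A4) ∨ (A5 ∨ A4) = max(a, b) on (0.68, 0.83) = 0.83
(A4 ∧ (A5 ∧ A2)) ∧ ((A4 ∧ A4) ∨ (A5 ∨ A4)) = min(a, b) on (0.53, 0.83) = 0.53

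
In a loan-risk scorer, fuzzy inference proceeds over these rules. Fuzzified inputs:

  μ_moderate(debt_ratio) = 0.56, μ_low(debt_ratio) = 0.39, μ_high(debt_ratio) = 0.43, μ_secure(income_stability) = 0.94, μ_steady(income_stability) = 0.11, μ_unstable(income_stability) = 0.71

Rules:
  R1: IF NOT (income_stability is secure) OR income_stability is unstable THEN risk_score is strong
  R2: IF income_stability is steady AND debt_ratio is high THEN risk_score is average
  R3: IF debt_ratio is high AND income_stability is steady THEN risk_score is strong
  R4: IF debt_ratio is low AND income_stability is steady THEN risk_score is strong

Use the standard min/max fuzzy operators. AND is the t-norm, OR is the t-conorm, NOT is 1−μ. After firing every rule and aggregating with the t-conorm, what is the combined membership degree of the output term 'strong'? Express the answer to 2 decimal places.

R1: ¬secure=1−0.94=0.06, unstable=0.71; OR[max(a, b)] → w = 0.71
R2: steady=0.11, high=0.43; AND[min(a, b)] → w = 0.11
R3: high=0.43, steady=0.11; AND[min(a, b)] → w = 0.11
R4: low=0.39, steady=0.11; AND[min(a, b)] → w = 0.11
Rules with consequent 'strong': {R1, R3, R4} → strengths 0.71, 0.11, 0.11
Aggregate via t-conorm [max(a, b)]: 0.71

0.71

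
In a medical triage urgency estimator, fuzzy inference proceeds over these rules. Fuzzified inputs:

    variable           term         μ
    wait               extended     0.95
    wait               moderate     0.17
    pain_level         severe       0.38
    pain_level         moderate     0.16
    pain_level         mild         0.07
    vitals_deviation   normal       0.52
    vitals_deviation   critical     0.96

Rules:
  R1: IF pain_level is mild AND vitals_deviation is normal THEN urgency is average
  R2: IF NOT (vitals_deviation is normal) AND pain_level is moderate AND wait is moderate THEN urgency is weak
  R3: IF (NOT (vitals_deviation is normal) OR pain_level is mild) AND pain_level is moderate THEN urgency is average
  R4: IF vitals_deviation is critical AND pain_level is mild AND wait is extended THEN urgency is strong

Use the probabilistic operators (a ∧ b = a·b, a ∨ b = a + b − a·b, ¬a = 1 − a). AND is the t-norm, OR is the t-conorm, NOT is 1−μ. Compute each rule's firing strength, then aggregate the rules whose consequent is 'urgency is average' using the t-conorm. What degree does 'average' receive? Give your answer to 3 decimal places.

0.116

R1: mild=0.07, normal=0.52; AND[a·b] → w = 0.0364
R2: ¬normal=1−0.52=0.48, moderate=0.16, moderate=0.17; AND[a·b] → w = 0.0131
R3: (¬normal=1−0.52=0.48 OR mild=0.07) = 0.5164; AND[a·b] with moderate=0.16 → w = 0.0826
R4: critical=0.96, mild=0.07, extended=0.95; AND[a·b] → w = 0.0638
Rules with consequent 'average': {R1, R3} → strengths 0.0364, 0.0826
Aggregate via t-conorm [a + b − a·b]: 0.1160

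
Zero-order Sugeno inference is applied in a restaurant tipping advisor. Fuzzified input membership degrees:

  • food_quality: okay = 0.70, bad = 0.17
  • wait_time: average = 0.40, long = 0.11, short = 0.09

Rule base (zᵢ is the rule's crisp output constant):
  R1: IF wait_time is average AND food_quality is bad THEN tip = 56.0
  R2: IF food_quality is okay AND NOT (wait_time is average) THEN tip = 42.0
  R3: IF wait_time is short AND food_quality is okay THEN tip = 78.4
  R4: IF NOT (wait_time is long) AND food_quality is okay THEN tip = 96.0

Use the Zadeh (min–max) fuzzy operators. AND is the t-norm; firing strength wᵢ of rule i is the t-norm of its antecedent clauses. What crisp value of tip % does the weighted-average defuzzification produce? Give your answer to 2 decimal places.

R1 (z=56.0): average=0.40, bad=0.17; AND[min(a, b)] → w = 0.17
R2 (z=42.0): okay=0.70, ¬average=1−0.40=0.60; AND[min(a, b)] → w = 0.60
R3 (z=78.4): short=0.09, okay=0.70; AND[min(a, b)] → w = 0.09
R4 (z=96.0): ¬long=1−0.11=0.89, okay=0.70; AND[min(a, b)] → w = 0.70
Weighted average = (0.17·56.0 + 0.60·42.0 + 0.09·78.4 + 0.70·96.0) / (0.17 + 0.60 + 0.09 + 0.70)
  = 108.9760 / 1.5600 = 69.86

69.86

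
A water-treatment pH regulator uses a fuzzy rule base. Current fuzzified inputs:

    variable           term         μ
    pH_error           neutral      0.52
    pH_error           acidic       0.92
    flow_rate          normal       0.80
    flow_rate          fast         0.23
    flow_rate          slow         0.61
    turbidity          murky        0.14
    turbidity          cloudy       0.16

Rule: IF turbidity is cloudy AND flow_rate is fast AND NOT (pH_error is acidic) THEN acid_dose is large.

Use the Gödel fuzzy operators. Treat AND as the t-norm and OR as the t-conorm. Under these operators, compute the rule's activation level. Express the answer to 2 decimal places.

firing strength: cloudy=0.16, fast=0.23, ¬acidic=1−0.92=0.08; AND[min(a, b)] → w = 0.08

0.08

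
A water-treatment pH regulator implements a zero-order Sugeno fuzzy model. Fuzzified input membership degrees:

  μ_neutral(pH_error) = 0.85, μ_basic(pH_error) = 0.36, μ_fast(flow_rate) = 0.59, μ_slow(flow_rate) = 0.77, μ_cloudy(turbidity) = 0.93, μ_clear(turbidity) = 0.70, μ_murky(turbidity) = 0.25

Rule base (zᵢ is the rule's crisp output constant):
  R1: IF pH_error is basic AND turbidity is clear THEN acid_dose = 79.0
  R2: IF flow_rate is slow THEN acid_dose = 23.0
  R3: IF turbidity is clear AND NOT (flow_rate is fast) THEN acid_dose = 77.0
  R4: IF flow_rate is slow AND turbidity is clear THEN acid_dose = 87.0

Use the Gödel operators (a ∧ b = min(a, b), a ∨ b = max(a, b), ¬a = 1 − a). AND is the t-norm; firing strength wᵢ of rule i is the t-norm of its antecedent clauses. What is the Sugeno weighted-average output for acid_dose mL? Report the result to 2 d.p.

R1 (z=79.0): basic=0.36, clear=0.70; AND[min(a, b)] → w = 0.36
R2 (z=23.0): slow=0.77 → w = 0.77
R3 (z=77.0): clear=0.70, ¬fast=1−0.59=0.41; AND[min(a, b)] → w = 0.41
R4 (z=87.0): slow=0.77, clear=0.70; AND[min(a, b)] → w = 0.70
Weighted average = (0.36·79.0 + 0.77·23.0 + 0.41·77.0 + 0.70·87.0) / (0.36 + 0.77 + 0.41 + 0.70)
  = 138.6200 / 2.2400 = 61.88

61.88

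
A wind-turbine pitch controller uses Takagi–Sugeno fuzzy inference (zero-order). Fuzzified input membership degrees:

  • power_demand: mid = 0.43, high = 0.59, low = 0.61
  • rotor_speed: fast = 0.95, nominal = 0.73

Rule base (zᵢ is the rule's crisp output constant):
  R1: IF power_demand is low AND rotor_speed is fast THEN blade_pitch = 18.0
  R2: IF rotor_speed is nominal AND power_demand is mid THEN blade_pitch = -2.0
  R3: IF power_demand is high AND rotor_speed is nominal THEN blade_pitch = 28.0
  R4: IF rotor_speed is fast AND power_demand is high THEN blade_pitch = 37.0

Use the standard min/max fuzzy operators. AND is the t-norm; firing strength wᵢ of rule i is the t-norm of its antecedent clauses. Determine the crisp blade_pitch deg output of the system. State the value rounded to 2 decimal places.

21.83

R1 (z=18.0): low=0.61, fast=0.95; AND[min(a, b)] → w = 0.61
R2 (z=-2.0): nominal=0.73, mid=0.43; AND[min(a, b)] → w = 0.43
R3 (z=28.0): high=0.59, nominal=0.73; AND[min(a, b)] → w = 0.59
R4 (z=37.0): fast=0.95, high=0.59; AND[min(a, b)] → w = 0.59
Weighted average = (0.61·18.0 + 0.43·-2.0 + 0.59·28.0 + 0.59·37.0) / (0.61 + 0.43 + 0.59 + 0.59)
  = 48.4700 / 2.2200 = 21.83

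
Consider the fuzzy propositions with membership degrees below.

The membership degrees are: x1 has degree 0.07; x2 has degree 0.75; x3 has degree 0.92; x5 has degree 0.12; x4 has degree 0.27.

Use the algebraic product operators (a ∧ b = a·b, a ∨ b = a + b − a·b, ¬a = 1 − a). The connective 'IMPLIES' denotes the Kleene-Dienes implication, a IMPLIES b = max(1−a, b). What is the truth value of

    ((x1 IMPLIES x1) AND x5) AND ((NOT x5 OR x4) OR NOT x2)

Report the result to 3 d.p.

x1 IMPLIES x1  [Kleene-Dienes: max(1−a, b)] with a=0.0700, b=0.0700 → 0.9300
(x1 IMPLIES x1) AND x5 = a·b on (0.9300, 0.1200) = 0.1116
NOT x5 = 1 − 0.1200 = 0.8800
NOT x5 OR x4 = a + b − a·b on (0.8800, 0.2700) = 0.9124
NOT x2 = 1 − 0.7500 = 0.2500
(NOT x5 OR x4) OR NOT x2 = a + b − a·b on (0.9124, 0.2500) = 0.9343
((x1 IMPLIES x1) AND x5) AND ((NOT x5 OR x4) OR NOT x2) = a·b on (0.1116, 0.9343) = 0.1043

0.104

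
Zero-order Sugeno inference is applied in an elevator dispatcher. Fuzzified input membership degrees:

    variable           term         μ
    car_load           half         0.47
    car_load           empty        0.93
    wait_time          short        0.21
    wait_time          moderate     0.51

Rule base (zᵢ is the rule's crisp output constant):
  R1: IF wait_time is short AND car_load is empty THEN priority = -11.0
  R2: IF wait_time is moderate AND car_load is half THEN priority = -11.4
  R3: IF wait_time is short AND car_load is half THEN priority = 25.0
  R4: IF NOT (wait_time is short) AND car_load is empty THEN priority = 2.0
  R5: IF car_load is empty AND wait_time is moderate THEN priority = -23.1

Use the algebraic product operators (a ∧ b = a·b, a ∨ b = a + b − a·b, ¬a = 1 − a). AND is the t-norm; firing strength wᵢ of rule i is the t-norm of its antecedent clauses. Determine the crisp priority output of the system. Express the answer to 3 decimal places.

R1 (z=-11.0): short=0.21, empty=0.93; AND[a·b] → w = 0.1953
R2 (z=-11.4): moderate=0.51, half=0.47; AND[a·b] → w = 0.2397
R3 (z=25.0): short=0.21, half=0.47; AND[a·b] → w = 0.0987
R4 (z=2.0): ¬short=1−0.21=0.79, empty=0.93; AND[a·b] → w = 0.7347
R5 (z=-23.1): empty=0.93, moderate=0.51; AND[a·b] → w = 0.4743
Weighted average = (0.1953·-11.0 + 0.2397·-11.4 + 0.0987·25.0 + 0.7347·2.0 + 0.4743·-23.1) / (0.1953 + 0.2397 + 0.0987 + 0.7347 + 0.4743)
  = -11.9003 / 1.7427 = -6.829

-6.829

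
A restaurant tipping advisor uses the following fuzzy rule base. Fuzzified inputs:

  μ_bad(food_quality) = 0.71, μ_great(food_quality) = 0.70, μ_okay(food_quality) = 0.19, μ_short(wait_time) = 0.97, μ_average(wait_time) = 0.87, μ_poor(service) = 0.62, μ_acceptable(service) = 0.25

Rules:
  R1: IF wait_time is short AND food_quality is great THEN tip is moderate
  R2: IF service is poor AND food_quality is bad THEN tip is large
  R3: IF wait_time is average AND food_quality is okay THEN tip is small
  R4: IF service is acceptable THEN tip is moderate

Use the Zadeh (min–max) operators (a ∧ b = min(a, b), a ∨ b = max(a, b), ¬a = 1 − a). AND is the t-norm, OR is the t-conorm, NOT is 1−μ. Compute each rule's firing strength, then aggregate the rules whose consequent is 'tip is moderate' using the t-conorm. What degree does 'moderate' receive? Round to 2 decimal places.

0.70

R1: short=0.97, great=0.70; AND[min(a, b)] → w = 0.70
R2: poor=0.62, bad=0.71; AND[min(a, b)] → w = 0.62
R3: average=0.87, okay=0.19; AND[min(a, b)] → w = 0.19
R4: acceptable=0.25 → w = 0.25
Rules with consequent 'moderate': {R1, R4} → strengths 0.70, 0.25
Aggregate via t-conorm [max(a, b)]: 0.70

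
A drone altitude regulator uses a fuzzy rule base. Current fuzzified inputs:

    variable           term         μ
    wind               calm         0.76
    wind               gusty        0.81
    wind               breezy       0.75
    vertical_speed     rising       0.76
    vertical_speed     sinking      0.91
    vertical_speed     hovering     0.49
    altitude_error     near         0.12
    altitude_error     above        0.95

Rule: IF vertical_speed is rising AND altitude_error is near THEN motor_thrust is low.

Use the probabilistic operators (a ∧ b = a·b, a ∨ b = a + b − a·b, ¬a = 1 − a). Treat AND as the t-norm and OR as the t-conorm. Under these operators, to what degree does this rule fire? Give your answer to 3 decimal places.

0.091

firing strength: rising=0.76, near=0.12; AND[a·b] → w = 0.0912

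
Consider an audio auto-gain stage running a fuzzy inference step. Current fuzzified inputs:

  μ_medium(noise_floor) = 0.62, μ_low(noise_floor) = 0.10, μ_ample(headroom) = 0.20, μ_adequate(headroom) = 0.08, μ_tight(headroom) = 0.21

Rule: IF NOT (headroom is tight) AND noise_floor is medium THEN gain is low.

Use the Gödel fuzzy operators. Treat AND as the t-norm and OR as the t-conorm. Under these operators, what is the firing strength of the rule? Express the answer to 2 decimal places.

0.62

firing strength: ¬tight=1−0.21=0.79, medium=0.62; AND[min(a, b)] → w = 0.62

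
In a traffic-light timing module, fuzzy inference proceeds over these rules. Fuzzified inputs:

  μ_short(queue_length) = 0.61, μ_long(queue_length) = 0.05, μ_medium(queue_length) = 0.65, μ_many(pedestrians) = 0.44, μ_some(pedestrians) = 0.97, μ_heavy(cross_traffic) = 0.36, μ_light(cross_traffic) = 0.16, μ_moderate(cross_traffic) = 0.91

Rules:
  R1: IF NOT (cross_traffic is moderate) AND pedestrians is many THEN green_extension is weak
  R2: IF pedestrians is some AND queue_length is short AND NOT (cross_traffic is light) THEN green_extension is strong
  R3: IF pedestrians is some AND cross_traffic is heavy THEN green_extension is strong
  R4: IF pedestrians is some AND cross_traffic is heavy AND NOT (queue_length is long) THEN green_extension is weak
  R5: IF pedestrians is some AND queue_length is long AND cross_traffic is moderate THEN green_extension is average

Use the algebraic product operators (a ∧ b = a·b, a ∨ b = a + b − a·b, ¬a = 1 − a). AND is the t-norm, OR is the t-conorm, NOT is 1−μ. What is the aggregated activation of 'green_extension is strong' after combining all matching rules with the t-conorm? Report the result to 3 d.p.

R1: ¬moderate=1−0.91=0.09, many=0.44; AND[a·b] → w = 0.0396
R2: some=0.97, short=0.61, ¬light=1−0.16=0.84; AND[a·b] → w = 0.4970
R3: some=0.97, heavy=0.36; AND[a·b] → w = 0.3492
R4: some=0.97, heavy=0.36, ¬long=1−0.05=0.95; AND[a·b] → w = 0.3317
R5: some=0.97, long=0.05, moderate=0.91; AND[a·b] → w = 0.0441
Rules with consequent 'strong': {R2, R3} → strengths 0.4970, 0.3492
Aggregate via t-conorm [a + b − a·b]: 0.6727

0.673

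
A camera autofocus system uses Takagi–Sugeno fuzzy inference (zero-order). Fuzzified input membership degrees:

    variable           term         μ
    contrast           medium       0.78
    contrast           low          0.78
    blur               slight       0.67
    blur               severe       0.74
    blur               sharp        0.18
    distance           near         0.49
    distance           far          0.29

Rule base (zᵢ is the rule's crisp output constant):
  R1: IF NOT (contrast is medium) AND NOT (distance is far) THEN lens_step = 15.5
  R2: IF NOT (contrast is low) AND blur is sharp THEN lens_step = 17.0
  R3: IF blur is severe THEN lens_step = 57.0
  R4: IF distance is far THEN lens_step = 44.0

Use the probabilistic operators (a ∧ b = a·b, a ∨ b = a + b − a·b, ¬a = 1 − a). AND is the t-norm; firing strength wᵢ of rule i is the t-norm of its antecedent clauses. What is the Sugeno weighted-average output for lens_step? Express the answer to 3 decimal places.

47.344

R1 (z=15.5): ¬medium=1−0.78=0.22, ¬far=1−0.29=0.71; AND[a·b] → w = 0.1562
R2 (z=17.0): ¬low=1−0.78=0.22, sharp=0.18; AND[a·b] → w = 0.0396
R3 (z=57.0): severe=0.74 → w = 0.7400
R4 (z=44.0): far=0.29 → w = 0.2900
Weighted average = (0.1562·15.5 + 0.0396·17.0 + 0.7400·57.0 + 0.2900·44.0) / (0.1562 + 0.0396 + 0.7400 + 0.2900)
  = 58.0343 / 1.2258 = 47.344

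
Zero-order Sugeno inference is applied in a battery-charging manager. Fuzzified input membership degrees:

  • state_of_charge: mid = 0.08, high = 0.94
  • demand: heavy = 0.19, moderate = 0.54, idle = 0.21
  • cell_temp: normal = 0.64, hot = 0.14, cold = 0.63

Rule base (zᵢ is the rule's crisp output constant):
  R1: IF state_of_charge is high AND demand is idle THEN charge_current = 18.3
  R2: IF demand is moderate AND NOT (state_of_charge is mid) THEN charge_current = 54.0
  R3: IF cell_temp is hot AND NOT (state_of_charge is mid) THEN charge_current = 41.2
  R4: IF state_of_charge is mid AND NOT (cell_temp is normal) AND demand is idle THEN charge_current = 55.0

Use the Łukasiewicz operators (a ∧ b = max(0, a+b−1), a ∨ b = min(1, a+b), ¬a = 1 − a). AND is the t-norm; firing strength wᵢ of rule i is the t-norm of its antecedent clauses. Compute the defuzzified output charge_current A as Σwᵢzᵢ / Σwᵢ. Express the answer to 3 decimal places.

R1 (z=18.3): high=0.94, idle=0.21; AND[max(0, a+b−1)] → w = 0.15
R2 (z=54.0): moderate=0.54, ¬mid=1−0.08=0.92; AND[max(0, a+b−1)] → w = 0.46
R3 (z=41.2): hot=0.14, ¬mid=1−0.08=0.92; AND[max(0, a+b−1)] → w = 0.06
R4 (z=55.0): mid=0.08, ¬normal=1−0.64=0.36, idle=0.21; AND[max(0, a+b−1)] → w = 0.00
Weighted average = (0.15·18.3 + 0.46·54.0 + 0.06·41.2 + 0.00·55.0) / (0.15 + 0.46 + 0.06 + 0.00)
  = 30.0570 / 0.6700 = 44.861

44.861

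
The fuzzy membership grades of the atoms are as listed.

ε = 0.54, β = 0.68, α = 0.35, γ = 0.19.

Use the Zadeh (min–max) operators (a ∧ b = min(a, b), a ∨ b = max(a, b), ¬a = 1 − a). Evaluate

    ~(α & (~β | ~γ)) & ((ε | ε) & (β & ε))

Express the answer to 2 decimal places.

~β = 1 − 0.68 = 0.32
~γ = 1 − 0.19 = 0.81
~β | ~γ = max(a, b) on (0.32, 0.81) = 0.81
α & (~β | ~γ) = min(a, b) on (0.35, 0.81) = 0.35
~(α & (~β | ~γ)) = 1 − 0.35 = 0.65
ε | ε = max(a, b) on (0.54, 0.54) = 0.54
β & ε = min(a, b) on (0.68, 0.54) = 0.54
(ε | ε) & (β & ε) = min(a, b) on (0.54, 0.54) = 0.54
~(α & (~β | ~γ)) & ((ε | ε) & (β & ε)) = min(a, b) on (0.65, 0.54) = 0.54

0.54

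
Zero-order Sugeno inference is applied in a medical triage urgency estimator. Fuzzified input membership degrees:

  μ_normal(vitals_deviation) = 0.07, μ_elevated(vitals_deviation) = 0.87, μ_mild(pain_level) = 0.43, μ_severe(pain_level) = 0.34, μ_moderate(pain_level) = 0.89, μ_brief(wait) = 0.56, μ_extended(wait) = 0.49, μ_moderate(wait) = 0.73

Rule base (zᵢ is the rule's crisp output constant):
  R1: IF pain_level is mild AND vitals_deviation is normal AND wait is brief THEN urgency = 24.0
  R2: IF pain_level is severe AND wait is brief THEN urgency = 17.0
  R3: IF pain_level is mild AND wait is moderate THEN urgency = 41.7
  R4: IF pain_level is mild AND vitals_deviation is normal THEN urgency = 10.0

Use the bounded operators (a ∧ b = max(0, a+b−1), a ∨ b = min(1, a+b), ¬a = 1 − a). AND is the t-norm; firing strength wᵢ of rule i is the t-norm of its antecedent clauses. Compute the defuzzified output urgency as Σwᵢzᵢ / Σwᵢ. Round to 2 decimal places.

R1 (z=24.0): mild=0.43, normal=0.07, brief=0.56; AND[max(0, a+b−1)] → w = 0.00
R2 (z=17.0): severe=0.34, brief=0.56; AND[max(0, a+b−1)] → w = 0.00
R3 (z=41.7): mild=0.43, moderate=0.73; AND[max(0, a+b−1)] → w = 0.16
R4 (z=10.0): mild=0.43, normal=0.07; AND[max(0, a+b−1)] → w = 0.00
Weighted average = (0.00·24.0 + 0.00·17.0 + 0.16·41.7 + 0.00·10.0) / (0.00 + 0.00 + 0.16 + 0.00)
  = 6.6720 / 0.1600 = 41.70

41.70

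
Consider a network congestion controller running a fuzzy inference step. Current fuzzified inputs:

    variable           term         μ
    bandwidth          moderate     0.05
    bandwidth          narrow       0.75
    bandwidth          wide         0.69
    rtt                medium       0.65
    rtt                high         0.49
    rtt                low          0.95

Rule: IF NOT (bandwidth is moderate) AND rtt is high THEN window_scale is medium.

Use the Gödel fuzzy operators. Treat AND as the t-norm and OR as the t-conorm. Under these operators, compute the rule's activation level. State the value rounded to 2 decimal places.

firing strength: ¬moderate=1−0.05=0.95, high=0.49; AND[min(a, b)] → w = 0.49

0.49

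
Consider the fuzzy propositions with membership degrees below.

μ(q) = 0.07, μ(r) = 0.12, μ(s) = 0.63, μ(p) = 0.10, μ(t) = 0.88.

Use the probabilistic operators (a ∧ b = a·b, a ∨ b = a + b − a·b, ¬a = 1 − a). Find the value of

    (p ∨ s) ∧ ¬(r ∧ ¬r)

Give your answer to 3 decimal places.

p ∨ s = a + b − a·b on (0.1000, 0.6300) = 0.6670
¬r = 1 − 0.1200 = 0.8800
r ∧ ¬r = a·b on (0.1200, 0.8800) = 0.1056
¬(r ∧ ¬r) = 1 − 0.1056 = 0.8944
(p ∨ s) ∧ ¬(r ∧ ¬r) = a·b on (0.6670, 0.8944) = 0.5966

0.597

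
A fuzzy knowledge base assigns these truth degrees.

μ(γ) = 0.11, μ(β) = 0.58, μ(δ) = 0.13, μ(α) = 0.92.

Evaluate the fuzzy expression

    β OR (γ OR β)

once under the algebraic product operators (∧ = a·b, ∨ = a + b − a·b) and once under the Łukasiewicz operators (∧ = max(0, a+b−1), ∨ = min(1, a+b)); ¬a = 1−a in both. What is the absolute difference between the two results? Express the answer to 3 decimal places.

Under algebraic product:
  γ OR β = a + b − a·b on (0.1100, 0.5800) = 0.6262
  β OR (γ OR β) = a + b − a·b on (0.5800, 0.6262) = 0.8430
  → value = 0.8430
Under Łukasiewicz:
  γ OR β = min(1, a+b) on (0.11, 0.58) = 0.69
  β OR (γ OR β) = min(1, a+b) on (0.58, 0.69) = 1.00
  → value = 1.0000
|0.8430 − 1.0000| = 0.157

0.157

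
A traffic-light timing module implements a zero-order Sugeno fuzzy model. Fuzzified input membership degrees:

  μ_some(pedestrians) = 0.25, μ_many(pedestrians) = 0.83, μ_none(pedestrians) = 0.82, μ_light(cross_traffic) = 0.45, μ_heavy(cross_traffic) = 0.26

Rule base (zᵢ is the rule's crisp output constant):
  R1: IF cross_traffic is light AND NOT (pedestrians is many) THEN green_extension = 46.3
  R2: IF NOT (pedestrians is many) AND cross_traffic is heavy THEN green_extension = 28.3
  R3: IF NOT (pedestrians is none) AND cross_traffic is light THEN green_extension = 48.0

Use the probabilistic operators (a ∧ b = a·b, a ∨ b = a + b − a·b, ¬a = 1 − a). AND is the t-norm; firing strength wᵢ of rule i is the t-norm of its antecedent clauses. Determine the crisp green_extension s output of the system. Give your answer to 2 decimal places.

R1 (z=46.3): light=0.45, ¬many=1−0.83=0.17; AND[a·b] → w = 0.0765
R2 (z=28.3): ¬many=1−0.83=0.17, heavy=0.26; AND[a·b] → w = 0.0442
R3 (z=48.0): ¬none=1−0.82=0.18, light=0.45; AND[a·b] → w = 0.0810
Weighted average = (0.0765·46.3 + 0.0442·28.3 + 0.0810·48.0) / (0.0765 + 0.0442 + 0.0810)
  = 8.6808 / 0.2017 = 43.04

43.04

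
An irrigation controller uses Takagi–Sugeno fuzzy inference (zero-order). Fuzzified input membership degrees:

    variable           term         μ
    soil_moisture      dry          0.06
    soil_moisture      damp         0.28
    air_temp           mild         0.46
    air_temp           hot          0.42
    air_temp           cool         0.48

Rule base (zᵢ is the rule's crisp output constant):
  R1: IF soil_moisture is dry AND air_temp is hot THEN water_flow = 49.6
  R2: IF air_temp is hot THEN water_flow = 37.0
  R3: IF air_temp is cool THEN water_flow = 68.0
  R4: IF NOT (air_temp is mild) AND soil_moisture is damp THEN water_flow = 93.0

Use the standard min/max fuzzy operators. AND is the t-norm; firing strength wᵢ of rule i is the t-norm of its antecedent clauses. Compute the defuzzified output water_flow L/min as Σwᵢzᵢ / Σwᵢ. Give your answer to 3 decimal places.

R1 (z=49.6): dry=0.06, hot=0.42; AND[min(a, b)] → w = 0.06
R2 (z=37.0): hot=0.42 → w = 0.42
R3 (z=68.0): cool=0.48 → w = 0.48
R4 (z=93.0): ¬mild=1−0.46=0.54, damp=0.28; AND[min(a, b)] → w = 0.28
Weighted average = (0.06·49.6 + 0.42·37.0 + 0.48·68.0 + 0.28·93.0) / (0.06 + 0.42 + 0.48 + 0.28)
  = 77.1960 / 1.2400 = 62.255

62.255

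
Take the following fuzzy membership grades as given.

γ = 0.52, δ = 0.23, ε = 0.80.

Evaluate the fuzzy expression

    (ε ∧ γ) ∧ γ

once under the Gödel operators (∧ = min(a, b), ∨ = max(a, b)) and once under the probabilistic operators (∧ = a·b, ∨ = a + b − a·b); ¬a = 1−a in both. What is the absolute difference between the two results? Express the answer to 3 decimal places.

Under Gödel:
  ε ∧ γ = min(a, b) on (0.80, 0.52) = 0.52
  (ε ∧ γ) ∧ γ = min(a, b) on (0.52, 0.52) = 0.52
  → value = 0.5200
Under probabilistic:
  ε ∧ γ = a·b on (0.8000, 0.5200) = 0.4160
  (ε ∧ γ) ∧ γ = a·b on (0.4160, 0.5200) = 0.2163
  → value = 0.2163
|0.5200 − 0.2163| = 0.304

0.304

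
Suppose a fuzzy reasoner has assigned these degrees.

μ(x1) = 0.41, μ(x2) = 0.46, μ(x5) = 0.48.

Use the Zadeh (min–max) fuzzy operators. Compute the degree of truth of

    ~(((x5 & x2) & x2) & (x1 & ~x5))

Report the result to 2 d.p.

x5 & x2 = min(a, b) on (0.48, 0.46) = 0.46
(x5 & x2) & x2 = min(a, b) on (0.46, 0.46) = 0.46
~x5 = 1 − 0.48 = 0.52
x1 & ~x5 = min(a, b) on (0.41, 0.52) = 0.41
((x5 & x2) & x2) & (x1 & ~x5) = min(a, b) on (0.46, 0.41) = 0.41
~(((x5 & x2) & x2) & (x1 & ~x5)) = 1 − 0.41 = 0.59

0.59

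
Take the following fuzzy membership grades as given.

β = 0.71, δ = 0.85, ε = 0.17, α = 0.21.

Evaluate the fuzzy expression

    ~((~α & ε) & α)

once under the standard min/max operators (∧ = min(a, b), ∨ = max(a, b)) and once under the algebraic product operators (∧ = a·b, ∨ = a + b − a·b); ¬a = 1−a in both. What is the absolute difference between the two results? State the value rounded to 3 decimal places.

Under standard min/max:
  ~α = 1 − 0.21 = 0.79
  ~α & ε = min(a, b) on (0.79, 0.17) = 0.17
  (~α & ε) & α = min(a, b) on (0.17, 0.21) = 0.17
  ~((~α & ε) & α) = 1 − 0.17 = 0.83
  → value = 0.8300
Under algebraic product:
  ~α = 1 − 0.2100 = 0.7900
  ~α & ε = a·b on (0.7900, 0.1700) = 0.1343
  (~α & ε) & α = a·b on (0.1343, 0.2100) = 0.0282
  ~((~α & ε) & α) = 1 − 0.0282 = 0.9718
  → value = 0.9718
|0.8300 − 0.9718| = 0.142

0.142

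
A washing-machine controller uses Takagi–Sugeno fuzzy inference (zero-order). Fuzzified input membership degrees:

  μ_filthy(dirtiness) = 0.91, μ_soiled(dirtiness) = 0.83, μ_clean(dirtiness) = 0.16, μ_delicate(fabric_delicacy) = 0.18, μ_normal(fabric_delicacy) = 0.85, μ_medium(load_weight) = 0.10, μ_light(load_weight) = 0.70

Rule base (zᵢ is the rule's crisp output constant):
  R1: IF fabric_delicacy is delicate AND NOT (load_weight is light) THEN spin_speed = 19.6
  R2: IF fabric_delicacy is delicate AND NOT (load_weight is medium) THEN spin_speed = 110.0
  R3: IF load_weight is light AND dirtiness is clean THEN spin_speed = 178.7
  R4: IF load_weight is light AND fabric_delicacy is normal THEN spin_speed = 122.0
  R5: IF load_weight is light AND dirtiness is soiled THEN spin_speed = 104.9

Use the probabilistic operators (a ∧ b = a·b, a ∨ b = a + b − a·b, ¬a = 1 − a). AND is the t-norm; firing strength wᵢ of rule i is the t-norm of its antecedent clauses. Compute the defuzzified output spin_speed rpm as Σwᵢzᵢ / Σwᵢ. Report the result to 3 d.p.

R1 (z=19.6): delicate=0.18, ¬light=1−0.70=0.30; AND[a·b] → w = 0.0540
R2 (z=110.0): delicate=0.18, ¬medium=1−0.10=0.90; AND[a·b] → w = 0.1620
R3 (z=178.7): light=0.70, clean=0.16; AND[a·b] → w = 0.1120
R4 (z=122.0): light=0.70, normal=0.85; AND[a·b] → w = 0.5950
R5 (z=104.9): light=0.70, soiled=0.83; AND[a·b] → w = 0.5810
Weighted average = (0.0540·19.6 + 0.1620·110.0 + 0.1120·178.7 + 0.5950·122.0 + 0.5810·104.9) / (0.0540 + 0.1620 + 0.1120 + 0.5950 + 0.5810)
  = 172.4297 / 1.5040 = 114.647

114.647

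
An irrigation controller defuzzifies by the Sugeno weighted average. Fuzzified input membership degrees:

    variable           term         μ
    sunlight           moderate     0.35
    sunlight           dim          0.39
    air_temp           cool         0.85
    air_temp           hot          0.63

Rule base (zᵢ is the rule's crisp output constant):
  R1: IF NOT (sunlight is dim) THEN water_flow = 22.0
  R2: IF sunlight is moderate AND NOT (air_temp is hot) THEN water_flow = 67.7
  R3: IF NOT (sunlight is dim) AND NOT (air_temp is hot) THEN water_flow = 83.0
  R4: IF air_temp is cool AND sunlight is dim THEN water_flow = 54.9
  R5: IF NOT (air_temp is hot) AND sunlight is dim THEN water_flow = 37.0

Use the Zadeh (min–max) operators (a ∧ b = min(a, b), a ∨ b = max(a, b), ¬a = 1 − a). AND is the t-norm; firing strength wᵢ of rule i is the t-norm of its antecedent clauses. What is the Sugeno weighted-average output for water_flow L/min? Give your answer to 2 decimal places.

49.25

R1 (z=22.0): ¬dim=1−0.39=0.61 → w = 0.61
R2 (z=67.7): moderate=0.35, ¬hot=1−0.63=0.37; AND[min(a, b)] → w = 0.35
R3 (z=83.0): ¬dim=1−0.39=0.61, ¬hot=1−0.63=0.37; AND[min(a, b)] → w = 0.37
R4 (z=54.9): cool=0.85, dim=0.39; AND[min(a, b)] → w = 0.39
R5 (z=37.0): ¬hot=1−0.63=0.37, dim=0.39; AND[min(a, b)] → w = 0.37
Weighted average = (0.61·22.0 + 0.35·67.7 + 0.37·83.0 + 0.39·54.9 + 0.37·37.0) / (0.61 + 0.35 + 0.37 + 0.39 + 0.37)
  = 102.9260 / 2.0900 = 49.25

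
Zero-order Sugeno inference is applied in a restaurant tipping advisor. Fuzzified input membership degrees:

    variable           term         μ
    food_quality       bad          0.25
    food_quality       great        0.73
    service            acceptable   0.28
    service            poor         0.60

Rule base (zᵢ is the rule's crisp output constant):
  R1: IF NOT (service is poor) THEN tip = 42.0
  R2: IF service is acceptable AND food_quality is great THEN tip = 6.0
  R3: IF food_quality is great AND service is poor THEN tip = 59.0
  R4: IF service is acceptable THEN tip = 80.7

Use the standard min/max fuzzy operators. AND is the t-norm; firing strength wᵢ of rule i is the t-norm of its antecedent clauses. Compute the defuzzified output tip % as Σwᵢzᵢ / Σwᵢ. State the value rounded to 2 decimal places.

49.02

R1 (z=42.0): ¬poor=1−0.60=0.40 → w = 0.40
R2 (z=6.0): acceptable=0.28, great=0.73; AND[min(a, b)] → w = 0.28
R3 (z=59.0): great=0.73, poor=0.60; AND[min(a, b)] → w = 0.60
R4 (z=80.7): acceptable=0.28 → w = 0.28
Weighted average = (0.40·42.0 + 0.28·6.0 + 0.60·59.0 + 0.28·80.7) / (0.40 + 0.28 + 0.60 + 0.28)
  = 76.4760 / 1.5600 = 49.02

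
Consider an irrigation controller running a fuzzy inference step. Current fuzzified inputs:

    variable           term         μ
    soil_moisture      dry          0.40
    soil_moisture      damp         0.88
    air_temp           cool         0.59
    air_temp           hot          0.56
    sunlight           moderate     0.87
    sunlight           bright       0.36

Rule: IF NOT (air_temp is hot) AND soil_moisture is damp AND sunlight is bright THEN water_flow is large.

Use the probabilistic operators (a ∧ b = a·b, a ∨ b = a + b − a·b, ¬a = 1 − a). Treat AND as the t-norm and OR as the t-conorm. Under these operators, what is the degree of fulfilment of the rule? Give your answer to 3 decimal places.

firing strength: ¬hot=1−0.56=0.44, damp=0.88, bright=0.36; AND[a·b] → w = 0.1394

0.139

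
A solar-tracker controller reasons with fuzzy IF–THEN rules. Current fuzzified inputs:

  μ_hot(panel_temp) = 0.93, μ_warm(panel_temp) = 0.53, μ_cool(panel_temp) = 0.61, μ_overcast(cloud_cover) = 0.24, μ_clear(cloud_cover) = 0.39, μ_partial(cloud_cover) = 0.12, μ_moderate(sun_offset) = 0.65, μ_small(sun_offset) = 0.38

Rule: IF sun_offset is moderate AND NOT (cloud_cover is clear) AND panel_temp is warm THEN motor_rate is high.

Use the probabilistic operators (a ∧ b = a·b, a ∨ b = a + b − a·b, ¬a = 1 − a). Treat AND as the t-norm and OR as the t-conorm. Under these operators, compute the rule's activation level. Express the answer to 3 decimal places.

firing strength: moderate=0.65, ¬clear=1−0.39=0.61, warm=0.53; AND[a·b] → w = 0.2101

0.210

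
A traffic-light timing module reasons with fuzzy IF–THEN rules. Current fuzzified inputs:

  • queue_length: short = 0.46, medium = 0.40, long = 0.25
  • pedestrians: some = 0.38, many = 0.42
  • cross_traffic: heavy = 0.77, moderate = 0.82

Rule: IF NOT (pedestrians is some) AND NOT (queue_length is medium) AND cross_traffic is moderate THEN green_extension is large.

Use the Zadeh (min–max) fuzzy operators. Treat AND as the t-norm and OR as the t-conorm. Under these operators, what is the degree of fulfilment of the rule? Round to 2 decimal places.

0.60

firing strength: ¬some=1−0.38=0.62, ¬medium=1−0.40=0.60, moderate=0.82; AND[min(a, b)] → w = 0.60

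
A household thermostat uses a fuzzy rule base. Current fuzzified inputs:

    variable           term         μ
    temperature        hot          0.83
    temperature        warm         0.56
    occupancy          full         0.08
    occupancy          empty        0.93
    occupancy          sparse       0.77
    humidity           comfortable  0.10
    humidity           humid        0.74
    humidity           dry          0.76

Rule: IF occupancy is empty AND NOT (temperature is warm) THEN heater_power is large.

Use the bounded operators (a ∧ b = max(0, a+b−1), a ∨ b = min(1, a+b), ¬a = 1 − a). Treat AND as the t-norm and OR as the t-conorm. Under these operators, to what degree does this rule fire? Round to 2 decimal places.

firing strength: empty=0.93, ¬warm=1−0.56=0.44; AND[max(0, a+b−1)] → w = 0.37

0.37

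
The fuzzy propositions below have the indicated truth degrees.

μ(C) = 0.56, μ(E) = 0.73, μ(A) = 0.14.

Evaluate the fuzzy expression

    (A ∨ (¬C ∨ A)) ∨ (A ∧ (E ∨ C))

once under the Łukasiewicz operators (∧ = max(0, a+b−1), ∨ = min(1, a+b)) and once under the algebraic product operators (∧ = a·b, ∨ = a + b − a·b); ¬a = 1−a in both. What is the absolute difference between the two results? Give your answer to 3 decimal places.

Under Łukasiewicz:
  ¬C = 1 − 0.56 = 0.44
  ¬C ∨ A = min(1, a+b) on (0.44, 0.14) = 0.58
  A ∨ (¬C ∨ A) = min(1, a+b) on (0.14, 0.58) = 0.72
  E ∨ C = min(1, a+b) on (0.73, 0.56) = 1.00
  A ∧ (E ∨ C) = max(0, a+b−1) on (0.14, 1.00) = 0.14
  (A ∨ (¬C ∨ A)) ∨ (A ∧ (E ∨ C)) = min(1, a+b) on (0.72, 0.14) = 0.86
  → value = 0.8600
Under algebraic product:
  ¬C = 1 − 0.5600 = 0.4400
  ¬C ∨ A = a + b − a·b on (0.4400, 0.1400) = 0.5184
  A ∨ (¬C ∨ A) = a + b − a·b on (0.1400, 0.5184) = 0.5858
  E ∨ C = a + b − a·b on (0.7300, 0.5600) = 0.8812
  A ∧ (E ∨ C) = a·b on (0.1400, 0.8812) = 0.1234
  (A ∨ (¬C ∨ A)) ∨ (A ∧ (E ∨ C)) = a + b − a·b on (0.5858, 0.1234) = 0.6369
  → value = 0.6369
|0.8600 − 0.6369| = 0.223

0.223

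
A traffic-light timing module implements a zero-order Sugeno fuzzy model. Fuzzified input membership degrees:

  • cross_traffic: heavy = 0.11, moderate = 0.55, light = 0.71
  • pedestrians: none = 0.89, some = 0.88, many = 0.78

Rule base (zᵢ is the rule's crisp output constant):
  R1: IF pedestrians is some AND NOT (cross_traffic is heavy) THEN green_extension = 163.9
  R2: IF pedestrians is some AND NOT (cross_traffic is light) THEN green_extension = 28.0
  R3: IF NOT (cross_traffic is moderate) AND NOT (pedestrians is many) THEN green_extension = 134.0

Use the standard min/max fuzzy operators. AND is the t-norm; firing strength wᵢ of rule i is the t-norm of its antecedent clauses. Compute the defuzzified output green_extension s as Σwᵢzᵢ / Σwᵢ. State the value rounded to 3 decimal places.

130.814

R1 (z=163.9): some=0.88, ¬heavy=1−0.11=0.89; AND[min(a, b)] → w = 0.88
R2 (z=28.0): some=0.88, ¬light=1−0.71=0.29; AND[min(a, b)] → w = 0.29
R3 (z=134.0): ¬moderate=1−0.55=0.45, ¬many=1−0.78=0.22; AND[min(a, b)] → w = 0.22
Weighted average = (0.88·163.9 + 0.29·28.0 + 0.22·134.0) / (0.88 + 0.29 + 0.22)
  = 181.8320 / 1.3900 = 130.814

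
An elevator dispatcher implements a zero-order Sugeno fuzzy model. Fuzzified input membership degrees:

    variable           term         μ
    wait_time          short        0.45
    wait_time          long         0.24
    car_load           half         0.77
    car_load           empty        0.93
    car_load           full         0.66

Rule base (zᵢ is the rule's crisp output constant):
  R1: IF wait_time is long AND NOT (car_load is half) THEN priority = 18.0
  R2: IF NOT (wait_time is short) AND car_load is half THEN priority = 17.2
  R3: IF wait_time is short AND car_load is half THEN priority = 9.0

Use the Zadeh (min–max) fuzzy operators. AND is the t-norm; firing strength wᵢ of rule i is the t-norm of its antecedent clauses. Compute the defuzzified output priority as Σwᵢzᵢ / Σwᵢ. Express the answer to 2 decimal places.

R1 (z=18.0): long=0.24, ¬half=1−0.77=0.23; AND[min(a, b)] → w = 0.23
R2 (z=17.2): ¬short=1−0.45=0.55, half=0.77; AND[min(a, b)] → w = 0.55
R3 (z=9.0): short=0.45, half=0.77; AND[min(a, b)] → w = 0.45
Weighted average = (0.23·18.0 + 0.55·17.2 + 0.45·9.0) / (0.23 + 0.55 + 0.45)
  = 17.6500 / 1.2300 = 14.35

14.35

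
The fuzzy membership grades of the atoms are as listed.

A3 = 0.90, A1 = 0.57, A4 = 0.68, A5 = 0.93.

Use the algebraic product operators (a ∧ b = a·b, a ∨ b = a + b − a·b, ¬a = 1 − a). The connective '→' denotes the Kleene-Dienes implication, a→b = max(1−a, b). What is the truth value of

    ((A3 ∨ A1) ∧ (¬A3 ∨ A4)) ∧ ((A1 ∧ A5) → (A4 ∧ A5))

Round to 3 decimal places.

0.431

A3 ∨ A1 = a + b − a·b on (0.9000, 0.5700) = 0.9570
¬A3 = 1 − 0.9000 = 0.1000
¬A3 ∨ A4 = a + b − a·b on (0.1000, 0.6800) = 0.7120
(A3 ∨ A1) ∧ (¬A3 ∨ A4) = a·b on (0.9570, 0.7120) = 0.6814
A1 ∧ A5 = a·b on (0.5700, 0.9300) = 0.5301
A4 ∧ A5 = a·b on (0.6800, 0.9300) = 0.6324
(A1 ∧ A5) → (A4 ∧ A5)  [Kleene-Dienes: max(1−a, b)] with a=0.5301, b=0.6324 → 0.6324
((A3 ∨ A1) ∧ (¬A3 ∨ A4)) ∧ ((A1 ∧ A5) → (A4 ∧ A5)) = a·b on (0.6814, 0.6324) = 0.4309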